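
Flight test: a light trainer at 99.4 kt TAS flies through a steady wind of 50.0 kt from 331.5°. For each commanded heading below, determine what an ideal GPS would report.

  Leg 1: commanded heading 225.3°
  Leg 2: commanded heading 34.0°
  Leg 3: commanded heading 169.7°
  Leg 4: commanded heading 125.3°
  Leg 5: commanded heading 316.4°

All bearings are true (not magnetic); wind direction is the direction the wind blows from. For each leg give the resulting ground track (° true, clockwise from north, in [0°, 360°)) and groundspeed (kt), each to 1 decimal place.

Leg 1: heading 225.3°; drift -23.0° → track 202.3°, groundspeed 123.1 kt
Leg 2: heading 34.0°; drift +30.2° → track 64.2°, groundspeed 88.3 kt
Leg 3: heading 169.7°; drift -6.1° → track 163.6°, groundspeed 147.7 kt
Leg 4: heading 125.3°; drift +8.7° → track 134.0°, groundspeed 145.9 kt
Leg 5: heading 316.4°; drift -14.3° → track 302.1°, groundspeed 52.8 kt

Leg 1: track=202.3°, groundspeed=123.1 kt
Leg 2: track=64.2°, groundspeed=88.3 kt
Leg 3: track=163.6°, groundspeed=147.7 kt
Leg 4: track=134.0°, groundspeed=145.9 kt
Leg 5: track=302.1°, groundspeed=52.8 kt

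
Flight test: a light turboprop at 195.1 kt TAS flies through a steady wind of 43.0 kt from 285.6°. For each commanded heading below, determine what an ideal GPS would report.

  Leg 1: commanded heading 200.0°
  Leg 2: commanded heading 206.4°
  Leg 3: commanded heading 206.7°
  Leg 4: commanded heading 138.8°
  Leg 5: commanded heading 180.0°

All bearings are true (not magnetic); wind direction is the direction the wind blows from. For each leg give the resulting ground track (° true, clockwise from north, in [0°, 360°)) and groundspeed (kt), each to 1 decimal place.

Leg 1: track=187.4°, groundspeed=196.5 kt
Leg 2: track=193.7°, groundspeed=191.8 kt
Leg 3: track=194.0°, groundspeed=191.5 kt
Leg 4: track=133.0°, groundspeed=232.3 kt
Leg 5: track=168.7°, groundspeed=210.8 kt

Leg 1: heading 200.0°; drift -12.6° → track 187.4°, groundspeed 196.5 kt
Leg 2: heading 206.4°; drift -12.7° → track 193.7°, groundspeed 191.8 kt
Leg 3: heading 206.7°; drift -12.7° → track 194.0°, groundspeed 191.5 kt
Leg 4: heading 138.8°; drift -5.8° → track 133.0°, groundspeed 232.3 kt
Leg 5: heading 180.0°; drift -11.3° → track 168.7°, groundspeed 210.8 kt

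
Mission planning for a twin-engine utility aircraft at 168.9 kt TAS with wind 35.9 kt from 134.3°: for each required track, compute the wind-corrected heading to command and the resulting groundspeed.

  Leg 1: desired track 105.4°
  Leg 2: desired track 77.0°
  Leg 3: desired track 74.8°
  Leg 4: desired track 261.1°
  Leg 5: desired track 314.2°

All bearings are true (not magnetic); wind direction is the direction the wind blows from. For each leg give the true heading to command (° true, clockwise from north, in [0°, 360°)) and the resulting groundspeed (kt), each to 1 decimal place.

Leg 1: heading=111.3°, groundspeed=136.6 kt
Leg 2: heading=87.3°, groundspeed=146.8 kt
Leg 3: heading=85.4°, groundspeed=147.8 kt
Leg 4: heading=251.3°, groundspeed=187.9 kt
Leg 5: heading=314.2°, groundspeed=204.8 kt

Leg 1: desired track 105.4°; wind correction +5.9° → command heading 111.3°, groundspeed 136.6 kt
Leg 2: desired track 77.0°; wind correction +10.3° → command heading 87.3°, groundspeed 146.8 kt
Leg 3: desired track 74.8°; wind correction +10.6° → command heading 85.4°, groundspeed 147.8 kt
Leg 4: desired track 261.1°; wind correction -9.8° → command heading 251.3°, groundspeed 187.9 kt
Leg 5: desired track 314.2°; wind correction +0.0° → command heading 314.2°, groundspeed 204.8 kt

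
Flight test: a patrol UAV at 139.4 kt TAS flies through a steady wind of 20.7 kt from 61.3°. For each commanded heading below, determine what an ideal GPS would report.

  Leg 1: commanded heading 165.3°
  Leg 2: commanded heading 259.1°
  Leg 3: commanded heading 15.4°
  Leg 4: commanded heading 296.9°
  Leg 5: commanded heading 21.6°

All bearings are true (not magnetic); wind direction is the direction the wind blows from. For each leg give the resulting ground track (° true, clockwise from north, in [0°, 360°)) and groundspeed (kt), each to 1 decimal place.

Leg 1: heading 165.3°; drift +7.9° → track 173.2°, groundspeed 145.8 kt
Leg 2: heading 259.1°; drift -2.3° → track 256.8°, groundspeed 159.2 kt
Leg 3: heading 15.4°; drift -6.8° → track 8.6°, groundspeed 125.9 kt
Leg 4: heading 296.9°; drift -6.4° → track 290.5°, groundspeed 152.1 kt
Leg 5: heading 21.6°; drift -6.1° → track 15.5°, groundspeed 124.2 kt

Leg 1: track=173.2°, groundspeed=145.8 kt
Leg 2: track=256.8°, groundspeed=159.2 kt
Leg 3: track=8.6°, groundspeed=125.9 kt
Leg 4: track=290.5°, groundspeed=152.1 kt
Leg 5: track=15.5°, groundspeed=124.2 kt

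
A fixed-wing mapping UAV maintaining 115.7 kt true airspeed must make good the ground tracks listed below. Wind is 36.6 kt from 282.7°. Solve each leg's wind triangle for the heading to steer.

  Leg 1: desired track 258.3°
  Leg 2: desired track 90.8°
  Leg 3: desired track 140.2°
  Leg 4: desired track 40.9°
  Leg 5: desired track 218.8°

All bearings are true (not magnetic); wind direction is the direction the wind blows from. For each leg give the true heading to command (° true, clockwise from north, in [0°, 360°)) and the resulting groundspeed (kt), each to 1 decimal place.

Leg 1: desired track 258.3°; wind correction +7.5° → command heading 265.8°, groundspeed 81.4 kt
Leg 2: desired track 90.8°; wind correction -3.7° → command heading 87.1°, groundspeed 151.3 kt
Leg 3: desired track 140.2°; wind correction +11.1° → command heading 151.3°, groundspeed 142.6 kt
Leg 4: desired track 40.9°; wind correction -16.2° → command heading 24.7°, groundspeed 128.4 kt
Leg 5: desired track 218.8°; wind correction +16.5° → command heading 235.3°, groundspeed 94.8 kt

Leg 1: heading=265.8°, groundspeed=81.4 kt
Leg 2: heading=87.1°, groundspeed=151.3 kt
Leg 3: heading=151.3°, groundspeed=142.6 kt
Leg 4: heading=24.7°, groundspeed=128.4 kt
Leg 5: heading=235.3°, groundspeed=94.8 kt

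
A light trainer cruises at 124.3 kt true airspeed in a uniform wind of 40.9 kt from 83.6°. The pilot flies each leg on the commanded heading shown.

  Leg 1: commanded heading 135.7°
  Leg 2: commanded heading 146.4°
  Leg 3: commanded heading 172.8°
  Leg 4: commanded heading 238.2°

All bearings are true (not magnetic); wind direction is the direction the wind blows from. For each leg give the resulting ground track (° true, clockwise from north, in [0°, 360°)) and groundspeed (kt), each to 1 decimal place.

Leg 1: heading 135.7°; drift +18.0° → track 153.7°, groundspeed 104.3 kt
Leg 2: heading 146.4°; drift +19.0° → track 165.4°, groundspeed 111.7 kt
Leg 3: heading 172.8°; drift +18.3° → track 191.1°, groundspeed 130.3 kt
Leg 4: heading 238.2°; drift +6.2° → track 244.4°, groundspeed 162.2 kt

Leg 1: track=153.7°, groundspeed=104.3 kt
Leg 2: track=165.4°, groundspeed=111.7 kt
Leg 3: track=191.1°, groundspeed=130.3 kt
Leg 4: track=244.4°, groundspeed=162.2 kt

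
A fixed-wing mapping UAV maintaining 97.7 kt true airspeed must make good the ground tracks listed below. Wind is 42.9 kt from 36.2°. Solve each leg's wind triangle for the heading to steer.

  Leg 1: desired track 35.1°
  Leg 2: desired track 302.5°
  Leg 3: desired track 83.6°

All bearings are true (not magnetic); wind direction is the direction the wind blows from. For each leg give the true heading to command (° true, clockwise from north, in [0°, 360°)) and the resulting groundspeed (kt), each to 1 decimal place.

Leg 1: heading=35.6°, groundspeed=54.8 kt
Leg 2: heading=328.5°, groundspeed=90.6 kt
Leg 3: heading=64.7°, groundspeed=63.4 kt

Leg 1: desired track 35.1°; wind correction +0.5° → command heading 35.6°, groundspeed 54.8 kt
Leg 2: desired track 302.5°; wind correction +26.0° → command heading 328.5°, groundspeed 90.6 kt
Leg 3: desired track 83.6°; wind correction -18.9° → command heading 64.7°, groundspeed 63.4 kt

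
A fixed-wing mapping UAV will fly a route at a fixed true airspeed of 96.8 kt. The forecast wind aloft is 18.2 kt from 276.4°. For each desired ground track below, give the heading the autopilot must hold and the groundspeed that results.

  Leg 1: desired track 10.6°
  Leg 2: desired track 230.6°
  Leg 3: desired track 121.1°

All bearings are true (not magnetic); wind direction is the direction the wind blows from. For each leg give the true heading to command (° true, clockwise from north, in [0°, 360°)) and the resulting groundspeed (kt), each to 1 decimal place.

Leg 1: heading=359.8°, groundspeed=96.4 kt
Leg 2: heading=238.3°, groundspeed=83.2 kt
Leg 3: heading=125.6°, groundspeed=113.0 kt

Leg 1: desired track 10.6°; wind correction -10.8° → command heading 359.8°, groundspeed 96.4 kt
Leg 2: desired track 230.6°; wind correction +7.7° → command heading 238.3°, groundspeed 83.2 kt
Leg 3: desired track 121.1°; wind correction +4.5° → command heading 125.6°, groundspeed 113.0 kt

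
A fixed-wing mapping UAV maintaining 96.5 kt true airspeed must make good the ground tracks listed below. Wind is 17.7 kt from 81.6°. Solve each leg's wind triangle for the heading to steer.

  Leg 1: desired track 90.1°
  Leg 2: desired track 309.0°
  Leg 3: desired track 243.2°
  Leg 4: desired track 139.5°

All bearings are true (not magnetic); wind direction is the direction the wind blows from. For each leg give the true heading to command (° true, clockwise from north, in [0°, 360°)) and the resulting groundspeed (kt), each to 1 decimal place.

Leg 1: desired track 90.1°; wind correction -1.6° → command heading 88.5°, groundspeed 79.0 kt
Leg 2: desired track 309.0°; wind correction +7.8° → command heading 316.8°, groundspeed 107.6 kt
Leg 3: desired track 243.2°; wind correction -3.3° → command heading 239.9°, groundspeed 113.1 kt
Leg 4: desired track 139.5°; wind correction -8.9° → command heading 130.6°, groundspeed 85.9 kt

Leg 1: heading=88.5°, groundspeed=79.0 kt
Leg 2: heading=316.8°, groundspeed=107.6 kt
Leg 3: heading=239.9°, groundspeed=113.1 kt
Leg 4: heading=130.6°, groundspeed=85.9 kt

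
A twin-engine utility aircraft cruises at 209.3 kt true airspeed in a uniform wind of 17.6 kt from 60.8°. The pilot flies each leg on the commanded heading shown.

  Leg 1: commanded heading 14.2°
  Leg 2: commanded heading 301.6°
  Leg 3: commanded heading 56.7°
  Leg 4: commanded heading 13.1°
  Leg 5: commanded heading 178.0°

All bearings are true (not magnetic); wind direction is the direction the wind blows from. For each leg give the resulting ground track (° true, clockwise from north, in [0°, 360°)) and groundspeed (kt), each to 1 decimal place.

Leg 1: track=10.5°, groundspeed=197.6 kt
Leg 2: track=297.6°, groundspeed=218.4 kt
Leg 3: track=56.3°, groundspeed=191.7 kt
Leg 4: track=9.3°, groundspeed=197.9 kt
Leg 5: track=182.1°, groundspeed=217.9 kt

Leg 1: heading 14.2°; drift -3.7° → track 10.5°, groundspeed 197.6 kt
Leg 2: heading 301.6°; drift -4.0° → track 297.6°, groundspeed 218.4 kt
Leg 3: heading 56.7°; drift -0.4° → track 56.3°, groundspeed 191.7 kt
Leg 4: heading 13.1°; drift -3.8° → track 9.3°, groundspeed 197.9 kt
Leg 5: heading 178.0°; drift +4.1° → track 182.1°, groundspeed 217.9 kt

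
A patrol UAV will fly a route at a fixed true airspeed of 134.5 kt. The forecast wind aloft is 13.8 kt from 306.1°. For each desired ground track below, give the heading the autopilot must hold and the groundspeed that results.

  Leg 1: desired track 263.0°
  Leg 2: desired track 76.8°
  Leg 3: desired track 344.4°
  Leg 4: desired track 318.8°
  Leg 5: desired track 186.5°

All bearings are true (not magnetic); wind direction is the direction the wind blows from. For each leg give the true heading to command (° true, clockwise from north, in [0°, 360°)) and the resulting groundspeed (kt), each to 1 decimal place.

Leg 1: heading=267.0°, groundspeed=124.1 kt
Leg 2: heading=72.3°, groundspeed=143.1 kt
Leg 3: heading=340.8°, groundspeed=123.4 kt
Leg 4: heading=317.5°, groundspeed=121.0 kt
Leg 5: heading=191.6°, groundspeed=140.8 kt

Leg 1: desired track 263.0°; wind correction +4.0° → command heading 267.0°, groundspeed 124.1 kt
Leg 2: desired track 76.8°; wind correction -4.5° → command heading 72.3°, groundspeed 143.1 kt
Leg 3: desired track 344.4°; wind correction -3.6° → command heading 340.8°, groundspeed 123.4 kt
Leg 4: desired track 318.8°; wind correction -1.3° → command heading 317.5°, groundspeed 121.0 kt
Leg 5: desired track 186.5°; wind correction +5.1° → command heading 191.6°, groundspeed 140.8 kt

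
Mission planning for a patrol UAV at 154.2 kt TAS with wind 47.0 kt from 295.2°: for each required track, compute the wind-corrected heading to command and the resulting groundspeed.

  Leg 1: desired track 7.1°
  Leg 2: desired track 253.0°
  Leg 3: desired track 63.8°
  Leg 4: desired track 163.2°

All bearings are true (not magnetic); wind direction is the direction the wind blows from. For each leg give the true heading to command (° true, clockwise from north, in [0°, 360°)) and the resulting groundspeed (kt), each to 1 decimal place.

Leg 1: desired track 7.1°; wind correction -16.8° → command heading 350.3°, groundspeed 133.0 kt
Leg 2: desired track 253.0°; wind correction +11.8° → command heading 264.8°, groundspeed 116.1 kt
Leg 3: desired track 63.8°; wind correction -13.8° → command heading 50.0°, groundspeed 179.1 kt
Leg 4: desired track 163.2°; wind correction +13.1° → command heading 176.3°, groundspeed 181.6 kt

Leg 1: heading=350.3°, groundspeed=133.0 kt
Leg 2: heading=264.8°, groundspeed=116.1 kt
Leg 3: heading=50.0°, groundspeed=179.1 kt
Leg 4: heading=176.3°, groundspeed=181.6 kt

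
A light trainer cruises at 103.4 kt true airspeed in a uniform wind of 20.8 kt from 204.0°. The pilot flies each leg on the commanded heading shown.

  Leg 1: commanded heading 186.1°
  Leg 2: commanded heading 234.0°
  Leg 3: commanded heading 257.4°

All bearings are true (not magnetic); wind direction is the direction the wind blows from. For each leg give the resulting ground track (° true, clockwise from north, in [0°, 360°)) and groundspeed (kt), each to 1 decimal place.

Leg 1: heading 186.1°; drift -4.4° → track 181.7°, groundspeed 83.9 kt
Leg 2: heading 234.0°; drift +6.9° → track 240.9°, groundspeed 86.0 kt
Leg 3: heading 257.4°; drift +10.4° → track 267.8°, groundspeed 92.5 kt

Leg 1: track=181.7°, groundspeed=83.9 kt
Leg 2: track=240.9°, groundspeed=86.0 kt
Leg 3: track=267.8°, groundspeed=92.5 kt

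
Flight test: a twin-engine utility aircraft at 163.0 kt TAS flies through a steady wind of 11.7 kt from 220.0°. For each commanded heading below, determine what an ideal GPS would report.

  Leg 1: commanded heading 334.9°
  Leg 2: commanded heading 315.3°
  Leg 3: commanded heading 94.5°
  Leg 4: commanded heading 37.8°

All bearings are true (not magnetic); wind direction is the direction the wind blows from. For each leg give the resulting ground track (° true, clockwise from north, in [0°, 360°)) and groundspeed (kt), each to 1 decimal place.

Leg 1: track=338.5°, groundspeed=168.3 kt
Leg 2: track=319.4°, groundspeed=164.5 kt
Leg 3: track=91.3°, groundspeed=170.1 kt
Leg 4: track=37.9°, groundspeed=174.7 kt

Leg 1: heading 334.9°; drift +3.6° → track 338.5°, groundspeed 168.3 kt
Leg 2: heading 315.3°; drift +4.1° → track 319.4°, groundspeed 164.5 kt
Leg 3: heading 94.5°; drift -3.2° → track 91.3°, groundspeed 170.1 kt
Leg 4: heading 37.8°; drift +0.1° → track 37.9°, groundspeed 174.7 kt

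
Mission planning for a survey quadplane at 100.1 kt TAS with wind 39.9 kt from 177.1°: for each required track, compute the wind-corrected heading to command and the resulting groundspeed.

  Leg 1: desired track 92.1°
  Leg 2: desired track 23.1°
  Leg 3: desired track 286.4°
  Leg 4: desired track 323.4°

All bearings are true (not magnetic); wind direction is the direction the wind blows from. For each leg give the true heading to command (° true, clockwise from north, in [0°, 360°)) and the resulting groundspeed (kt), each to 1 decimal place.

Leg 1: heading=115.5°, groundspeed=88.4 kt
Leg 2: heading=33.2°, groundspeed=134.4 kt
Leg 3: heading=264.3°, groundspeed=105.9 kt
Leg 4: heading=310.6°, groundspeed=130.8 kt

Leg 1: desired track 92.1°; wind correction +23.4° → command heading 115.5°, groundspeed 88.4 kt
Leg 2: desired track 23.1°; wind correction +10.1° → command heading 33.2°, groundspeed 134.4 kt
Leg 3: desired track 286.4°; wind correction -22.1° → command heading 264.3°, groundspeed 105.9 kt
Leg 4: desired track 323.4°; wind correction -12.8° → command heading 310.6°, groundspeed 130.8 kt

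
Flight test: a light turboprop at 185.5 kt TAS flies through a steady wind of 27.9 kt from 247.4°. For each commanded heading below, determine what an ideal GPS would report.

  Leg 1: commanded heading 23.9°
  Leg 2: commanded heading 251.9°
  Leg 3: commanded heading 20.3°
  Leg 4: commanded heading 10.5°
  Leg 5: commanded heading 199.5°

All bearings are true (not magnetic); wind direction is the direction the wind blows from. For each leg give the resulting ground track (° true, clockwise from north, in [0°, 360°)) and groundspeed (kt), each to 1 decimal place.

Leg 1: track=29.2°, groundspeed=206.6 kt
Leg 2: track=252.7°, groundspeed=157.7 kt
Leg 3: track=26.0°, groundspeed=205.5 kt
Leg 4: track=17.1°, groundspeed=202.1 kt
Leg 5: track=192.4°, groundspeed=168.1 kt

Leg 1: heading 23.9°; drift +5.3° → track 29.2°, groundspeed 206.6 kt
Leg 2: heading 251.9°; drift +0.8° → track 252.7°, groundspeed 157.7 kt
Leg 3: heading 20.3°; drift +5.7° → track 26.0°, groundspeed 205.5 kt
Leg 4: heading 10.5°; drift +6.6° → track 17.1°, groundspeed 202.1 kt
Leg 5: heading 199.5°; drift -7.1° → track 192.4°, groundspeed 168.1 kt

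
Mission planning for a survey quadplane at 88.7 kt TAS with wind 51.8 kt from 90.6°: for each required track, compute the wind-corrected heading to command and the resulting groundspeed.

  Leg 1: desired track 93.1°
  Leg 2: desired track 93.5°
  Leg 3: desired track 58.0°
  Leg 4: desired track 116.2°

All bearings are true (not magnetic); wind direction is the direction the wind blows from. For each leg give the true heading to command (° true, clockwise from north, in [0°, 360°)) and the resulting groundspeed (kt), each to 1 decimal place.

Leg 1: desired track 93.1°; wind correction -1.5° → command heading 91.6°, groundspeed 36.9 kt
Leg 2: desired track 93.5°; wind correction -1.7° → command heading 91.8°, groundspeed 36.9 kt
Leg 3: desired track 58.0°; wind correction +18.3° → command heading 76.3°, groundspeed 40.6 kt
Leg 4: desired track 116.2°; wind correction -14.6° → command heading 101.6°, groundspeed 39.1 kt

Leg 1: heading=91.6°, groundspeed=36.9 kt
Leg 2: heading=91.8°, groundspeed=36.9 kt
Leg 3: heading=76.3°, groundspeed=40.6 kt
Leg 4: heading=101.6°, groundspeed=39.1 kt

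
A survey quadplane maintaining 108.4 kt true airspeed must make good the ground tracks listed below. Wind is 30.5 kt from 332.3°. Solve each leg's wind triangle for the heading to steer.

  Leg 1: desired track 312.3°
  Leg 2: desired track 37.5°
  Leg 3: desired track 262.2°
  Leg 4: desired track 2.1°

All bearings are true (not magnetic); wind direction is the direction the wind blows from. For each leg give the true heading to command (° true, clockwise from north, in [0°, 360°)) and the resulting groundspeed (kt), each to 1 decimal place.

Leg 1: heading=317.8°, groundspeed=79.2 kt
Leg 2: heading=22.7°, groundspeed=92.0 kt
Leg 3: heading=277.5°, groundspeed=94.2 kt
Leg 4: heading=354.1°, groundspeed=80.9 kt

Leg 1: desired track 312.3°; wind correction +5.5° → command heading 317.8°, groundspeed 79.2 kt
Leg 2: desired track 37.5°; wind correction -14.8° → command heading 22.7°, groundspeed 92.0 kt
Leg 3: desired track 262.2°; wind correction +15.3° → command heading 277.5°, groundspeed 94.2 kt
Leg 4: desired track 2.1°; wind correction -8.0° → command heading 354.1°, groundspeed 80.9 kt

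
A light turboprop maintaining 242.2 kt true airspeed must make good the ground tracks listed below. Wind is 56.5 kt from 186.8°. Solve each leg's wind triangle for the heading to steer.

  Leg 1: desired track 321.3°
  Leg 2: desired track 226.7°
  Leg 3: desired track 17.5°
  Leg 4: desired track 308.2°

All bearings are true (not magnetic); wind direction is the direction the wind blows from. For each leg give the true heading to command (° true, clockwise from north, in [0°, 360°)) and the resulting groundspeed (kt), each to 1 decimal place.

Leg 1: heading=311.7°, groundspeed=278.4 kt
Leg 2: heading=218.1°, groundspeed=196.1 kt
Leg 3: heading=20.0°, groundspeed=297.5 kt
Leg 4: heading=296.7°, groundspeed=266.8 kt

Leg 1: desired track 321.3°; wind correction -9.6° → command heading 311.7°, groundspeed 278.4 kt
Leg 2: desired track 226.7°; wind correction -8.6° → command heading 218.1°, groundspeed 196.1 kt
Leg 3: desired track 17.5°; wind correction +2.5° → command heading 20.0°, groundspeed 297.5 kt
Leg 4: desired track 308.2°; wind correction -11.5° → command heading 296.7°, groundspeed 266.8 kt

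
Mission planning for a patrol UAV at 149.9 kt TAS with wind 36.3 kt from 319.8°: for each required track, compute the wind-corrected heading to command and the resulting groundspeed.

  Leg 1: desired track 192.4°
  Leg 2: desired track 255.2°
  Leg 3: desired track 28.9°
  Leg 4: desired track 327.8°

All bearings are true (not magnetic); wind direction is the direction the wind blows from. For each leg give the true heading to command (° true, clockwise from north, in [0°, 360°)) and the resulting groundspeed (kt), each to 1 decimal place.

Leg 1: heading=203.5°, groundspeed=169.1 kt
Leg 2: heading=267.8°, groundspeed=130.7 kt
Leg 3: heading=15.8°, groundspeed=133.1 kt
Leg 4: heading=325.9°, groundspeed=113.9 kt

Leg 1: desired track 192.4°; wind correction +11.1° → command heading 203.5°, groundspeed 169.1 kt
Leg 2: desired track 255.2°; wind correction +12.6° → command heading 267.8°, groundspeed 130.7 kt
Leg 3: desired track 28.9°; wind correction -13.1° → command heading 15.8°, groundspeed 133.1 kt
Leg 4: desired track 327.8°; wind correction -1.9° → command heading 325.9°, groundspeed 113.9 kt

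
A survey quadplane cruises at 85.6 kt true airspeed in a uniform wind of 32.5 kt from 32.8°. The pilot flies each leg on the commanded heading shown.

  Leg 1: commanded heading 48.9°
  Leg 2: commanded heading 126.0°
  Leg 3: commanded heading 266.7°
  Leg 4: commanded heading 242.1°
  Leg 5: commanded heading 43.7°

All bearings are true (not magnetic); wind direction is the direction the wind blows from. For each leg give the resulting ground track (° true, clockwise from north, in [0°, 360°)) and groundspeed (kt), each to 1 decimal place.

Leg 1: track=58.3°, groundspeed=55.1 kt
Leg 2: track=146.4°, groundspeed=93.2 kt
Leg 3: track=252.6°, groundspeed=108.0 kt
Leg 4: track=234.2°, groundspeed=115.0 kt
Leg 5: track=50.2°, groundspeed=54.0 kt

Leg 1: heading 48.9°; drift +9.4° → track 58.3°, groundspeed 55.1 kt
Leg 2: heading 126.0°; drift +20.4° → track 146.4°, groundspeed 93.2 kt
Leg 3: heading 266.7°; drift -14.1° → track 252.6°, groundspeed 108.0 kt
Leg 4: heading 242.1°; drift -7.9° → track 234.2°, groundspeed 115.0 kt
Leg 5: heading 43.7°; drift +6.5° → track 50.2°, groundspeed 54.0 kt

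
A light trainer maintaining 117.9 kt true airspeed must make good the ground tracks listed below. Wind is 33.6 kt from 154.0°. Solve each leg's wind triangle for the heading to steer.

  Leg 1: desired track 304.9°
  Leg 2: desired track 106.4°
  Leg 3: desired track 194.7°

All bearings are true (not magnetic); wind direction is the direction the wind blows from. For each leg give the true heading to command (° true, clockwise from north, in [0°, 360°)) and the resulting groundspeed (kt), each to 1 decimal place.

Leg 1: desired track 304.9°; wind correction -8.0° → command heading 296.9°, groundspeed 146.1 kt
Leg 2: desired track 106.4°; wind correction +12.1° → command heading 118.5°, groundspeed 92.6 kt
Leg 3: desired track 194.7°; wind correction -10.7° → command heading 184.0°, groundspeed 90.4 kt

Leg 1: heading=296.9°, groundspeed=146.1 kt
Leg 2: heading=118.5°, groundspeed=92.6 kt
Leg 3: heading=184.0°, groundspeed=90.4 kt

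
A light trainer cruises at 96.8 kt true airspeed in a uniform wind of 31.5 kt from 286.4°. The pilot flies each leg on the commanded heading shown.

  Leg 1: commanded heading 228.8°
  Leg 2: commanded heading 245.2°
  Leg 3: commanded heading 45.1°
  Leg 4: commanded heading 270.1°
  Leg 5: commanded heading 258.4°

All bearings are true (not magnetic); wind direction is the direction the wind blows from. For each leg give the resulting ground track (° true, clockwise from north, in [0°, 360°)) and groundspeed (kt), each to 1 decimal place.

Leg 1: heading 228.8°; drift -18.4° → track 210.4°, groundspeed 84.2 kt
Leg 2: heading 245.2°; drift -15.8° → track 229.4°, groundspeed 76.0 kt
Leg 3: heading 45.1°; drift +13.9° → track 59.0°, groundspeed 115.3 kt
Leg 4: heading 270.1°; drift -7.6° → track 262.5°, groundspeed 67.2 kt
Leg 5: heading 258.4°; drift -12.1° → track 246.3°, groundspeed 70.6 kt

Leg 1: track=210.4°, groundspeed=84.2 kt
Leg 2: track=229.4°, groundspeed=76.0 kt
Leg 3: track=59.0°, groundspeed=115.3 kt
Leg 4: track=262.5°, groundspeed=67.2 kt
Leg 5: track=246.3°, groundspeed=70.6 kt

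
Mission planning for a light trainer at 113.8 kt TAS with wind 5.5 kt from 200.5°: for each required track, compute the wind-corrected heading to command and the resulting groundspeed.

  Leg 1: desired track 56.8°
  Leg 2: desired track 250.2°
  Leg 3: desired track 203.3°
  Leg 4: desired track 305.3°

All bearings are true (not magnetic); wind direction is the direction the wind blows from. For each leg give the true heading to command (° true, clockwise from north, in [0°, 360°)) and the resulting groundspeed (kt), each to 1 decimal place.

Leg 1: heading=58.4°, groundspeed=118.2 kt
Leg 2: heading=248.1°, groundspeed=110.2 kt
Leg 3: heading=203.2°, groundspeed=108.3 kt
Leg 4: heading=302.6°, groundspeed=115.1 kt

Leg 1: desired track 56.8°; wind correction +1.6° → command heading 58.4°, groundspeed 118.2 kt
Leg 2: desired track 250.2°; wind correction -2.1° → command heading 248.1°, groundspeed 110.2 kt
Leg 3: desired track 203.3°; wind correction -0.1° → command heading 203.2°, groundspeed 108.3 kt
Leg 4: desired track 305.3°; wind correction -2.7° → command heading 302.6°, groundspeed 115.1 kt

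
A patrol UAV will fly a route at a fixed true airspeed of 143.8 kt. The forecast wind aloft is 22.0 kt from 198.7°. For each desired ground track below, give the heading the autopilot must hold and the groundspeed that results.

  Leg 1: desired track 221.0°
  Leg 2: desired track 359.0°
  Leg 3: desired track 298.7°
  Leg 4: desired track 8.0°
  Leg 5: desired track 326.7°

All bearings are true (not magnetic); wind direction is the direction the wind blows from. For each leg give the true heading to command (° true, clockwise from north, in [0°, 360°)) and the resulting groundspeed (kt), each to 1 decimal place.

Leg 1: desired track 221.0°; wind correction -3.3° → command heading 217.7°, groundspeed 123.2 kt
Leg 2: desired track 359.0°; wind correction -3.0° → command heading 356.0°, groundspeed 164.3 kt
Leg 3: desired track 298.7°; wind correction -8.7° → command heading 290.0°, groundspeed 146.0 kt
Leg 4: desired track 8.0°; wind correction -1.6° → command heading 6.4°, groundspeed 165.4 kt
Leg 5: desired track 326.7°; wind correction -6.9° → command heading 319.8°, groundspeed 156.3 kt

Leg 1: heading=217.7°, groundspeed=123.2 kt
Leg 2: heading=356.0°, groundspeed=164.3 kt
Leg 3: heading=290.0°, groundspeed=146.0 kt
Leg 4: heading=6.4°, groundspeed=165.4 kt
Leg 5: heading=319.8°, groundspeed=156.3 kt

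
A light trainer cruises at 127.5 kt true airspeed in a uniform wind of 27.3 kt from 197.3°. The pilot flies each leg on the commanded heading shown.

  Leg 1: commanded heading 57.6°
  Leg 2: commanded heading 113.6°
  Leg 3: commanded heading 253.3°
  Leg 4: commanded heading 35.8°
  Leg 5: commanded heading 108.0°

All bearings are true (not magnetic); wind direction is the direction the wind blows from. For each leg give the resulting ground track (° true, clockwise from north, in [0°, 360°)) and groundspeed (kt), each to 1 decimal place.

Leg 1: heading 57.6°; drift -6.8° → track 50.8°, groundspeed 149.4 kt
Leg 2: heading 113.6°; drift -12.3° → track 101.3°, groundspeed 127.4 kt
Leg 3: heading 253.3°; drift +11.4° → track 264.7°, groundspeed 114.5 kt
Leg 4: heading 35.8°; drift -3.2° → track 32.6°, groundspeed 153.6 kt
Leg 5: heading 108.0°; drift -12.1° → track 95.9°, groundspeed 130.1 kt

Leg 1: track=50.8°, groundspeed=149.4 kt
Leg 2: track=101.3°, groundspeed=127.4 kt
Leg 3: track=264.7°, groundspeed=114.5 kt
Leg 4: track=32.6°, groundspeed=153.6 kt
Leg 5: track=95.9°, groundspeed=130.1 kt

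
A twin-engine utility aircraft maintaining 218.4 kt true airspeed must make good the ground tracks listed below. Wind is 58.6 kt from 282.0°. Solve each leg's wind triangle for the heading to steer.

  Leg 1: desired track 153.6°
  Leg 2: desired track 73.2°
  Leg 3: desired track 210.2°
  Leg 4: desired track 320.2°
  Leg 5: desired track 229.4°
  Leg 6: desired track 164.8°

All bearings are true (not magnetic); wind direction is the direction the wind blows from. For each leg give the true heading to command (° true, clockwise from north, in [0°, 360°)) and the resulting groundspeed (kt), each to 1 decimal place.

Leg 1: heading=165.7°, groundspeed=249.9 kt
Leg 2: heading=65.8°, groundspeed=267.9 kt
Leg 3: heading=225.0°, groundspeed=192.9 kt
Leg 4: heading=310.6°, groundspeed=169.3 kt
Leg 5: heading=241.7°, groundspeed=177.8 kt
Leg 6: heading=178.6°, groundspeed=238.9 kt

Leg 1: desired track 153.6°; wind correction +12.1° → command heading 165.7°, groundspeed 249.9 kt
Leg 2: desired track 73.2°; wind correction -7.4° → command heading 65.8°, groundspeed 267.9 kt
Leg 3: desired track 210.2°; wind correction +14.8° → command heading 225.0°, groundspeed 192.9 kt
Leg 4: desired track 320.2°; wind correction -9.6° → command heading 310.6°, groundspeed 169.3 kt
Leg 5: desired track 229.4°; wind correction +12.3° → command heading 241.7°, groundspeed 177.8 kt
Leg 6: desired track 164.8°; wind correction +13.8° → command heading 178.6°, groundspeed 238.9 kt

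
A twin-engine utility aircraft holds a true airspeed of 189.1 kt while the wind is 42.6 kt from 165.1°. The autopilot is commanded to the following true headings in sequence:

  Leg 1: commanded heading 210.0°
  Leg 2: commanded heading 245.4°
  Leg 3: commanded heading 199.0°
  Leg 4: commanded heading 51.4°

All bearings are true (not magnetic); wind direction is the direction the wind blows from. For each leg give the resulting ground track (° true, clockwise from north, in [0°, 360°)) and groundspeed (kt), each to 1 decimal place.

Leg 1: heading 210.0°; drift +10.7° → track 220.7°, groundspeed 161.7 kt
Leg 2: heading 245.4°; drift +13.0° → track 258.4°, groundspeed 186.7 kt
Leg 3: heading 199.0°; drift +8.8° → track 207.8°, groundspeed 155.6 kt
Leg 4: heading 51.4°; drift -10.7° → track 40.7°, groundspeed 209.9 kt

Leg 1: track=220.7°, groundspeed=161.7 kt
Leg 2: track=258.4°, groundspeed=186.7 kt
Leg 3: track=207.8°, groundspeed=155.6 kt
Leg 4: track=40.7°, groundspeed=209.9 kt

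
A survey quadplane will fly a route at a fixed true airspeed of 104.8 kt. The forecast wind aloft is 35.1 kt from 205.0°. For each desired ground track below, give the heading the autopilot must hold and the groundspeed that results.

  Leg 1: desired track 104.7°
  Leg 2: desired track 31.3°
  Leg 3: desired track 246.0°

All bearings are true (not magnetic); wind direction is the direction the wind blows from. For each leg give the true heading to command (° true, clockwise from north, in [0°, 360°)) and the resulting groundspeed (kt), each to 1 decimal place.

Leg 1: desired track 104.7°; wind correction +19.2° → command heading 123.9°, groundspeed 105.2 kt
Leg 2: desired track 31.3°; wind correction +2.1° → command heading 33.4°, groundspeed 139.6 kt
Leg 3: desired track 246.0°; wind correction -12.7° → command heading 233.3°, groundspeed 75.7 kt

Leg 1: heading=123.9°, groundspeed=105.2 kt
Leg 2: heading=33.4°, groundspeed=139.6 kt
Leg 3: heading=233.3°, groundspeed=75.7 kt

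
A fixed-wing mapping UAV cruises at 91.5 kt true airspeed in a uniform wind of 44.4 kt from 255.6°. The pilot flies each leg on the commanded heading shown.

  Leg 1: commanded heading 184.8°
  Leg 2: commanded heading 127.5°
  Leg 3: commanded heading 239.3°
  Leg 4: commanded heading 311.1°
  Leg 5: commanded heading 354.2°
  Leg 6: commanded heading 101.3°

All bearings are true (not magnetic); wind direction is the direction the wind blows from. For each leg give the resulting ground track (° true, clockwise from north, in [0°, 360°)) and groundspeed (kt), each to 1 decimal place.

Leg 1: heading 184.8°; drift -28.6° → track 156.2°, groundspeed 87.6 kt
Leg 2: heading 127.5°; drift -16.4° → track 111.1°, groundspeed 123.9 kt
Leg 3: heading 239.3°; drift -14.3° → track 225.0°, groundspeed 50.4 kt
Leg 4: heading 311.1°; drift +28.9° → track 340.0°, groundspeed 75.8 kt
Leg 5: heading 354.2°; drift +24.1° → track 18.3°, groundspeed 107.5 kt
Leg 6: heading 101.3°; drift -8.3° → track 93.0°, groundspeed 132.9 kt

Leg 1: track=156.2°, groundspeed=87.6 kt
Leg 2: track=111.1°, groundspeed=123.9 kt
Leg 3: track=225.0°, groundspeed=50.4 kt
Leg 4: track=340.0°, groundspeed=75.8 kt
Leg 5: track=18.3°, groundspeed=107.5 kt
Leg 6: track=93.0°, groundspeed=132.9 kt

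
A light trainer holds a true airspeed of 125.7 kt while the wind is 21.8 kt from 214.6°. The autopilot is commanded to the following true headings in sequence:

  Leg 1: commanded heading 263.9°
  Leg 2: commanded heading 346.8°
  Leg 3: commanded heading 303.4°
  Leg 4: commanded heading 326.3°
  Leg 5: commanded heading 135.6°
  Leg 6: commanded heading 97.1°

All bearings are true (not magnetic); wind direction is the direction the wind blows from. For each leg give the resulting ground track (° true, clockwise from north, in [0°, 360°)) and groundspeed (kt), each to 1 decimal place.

Leg 1: heading 263.9°; drift +8.4° → track 272.3°, groundspeed 112.7 kt
Leg 2: heading 346.8°; drift +6.6° → track 353.4°, groundspeed 141.3 kt
Leg 3: heading 303.4°; drift +9.9° → track 313.3°, groundspeed 127.1 kt
Leg 4: heading 326.3°; drift +8.6° → track 334.9°, groundspeed 135.3 kt
Leg 5: heading 135.6°; drift -10.0° → track 125.6°, groundspeed 123.4 kt
Leg 6: heading 97.1°; drift -8.1° → track 89.0°, groundspeed 137.1 kt

Leg 1: track=272.3°, groundspeed=112.7 kt
Leg 2: track=353.4°, groundspeed=141.3 kt
Leg 3: track=313.3°, groundspeed=127.1 kt
Leg 4: track=334.9°, groundspeed=135.3 kt
Leg 5: track=125.6°, groundspeed=123.4 kt
Leg 6: track=89.0°, groundspeed=137.1 kt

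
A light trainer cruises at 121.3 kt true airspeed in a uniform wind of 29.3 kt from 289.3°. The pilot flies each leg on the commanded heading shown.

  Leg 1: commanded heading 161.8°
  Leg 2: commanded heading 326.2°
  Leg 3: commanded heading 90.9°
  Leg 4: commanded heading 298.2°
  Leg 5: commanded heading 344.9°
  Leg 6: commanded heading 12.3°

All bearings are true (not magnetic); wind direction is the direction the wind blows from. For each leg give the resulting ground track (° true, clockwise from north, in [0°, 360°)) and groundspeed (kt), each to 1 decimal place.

Leg 1: heading 161.8°; drift -9.5° → track 152.3°, groundspeed 141.1 kt
Leg 2: heading 326.2°; drift +10.2° → track 336.4°, groundspeed 99.4 kt
Leg 3: heading 90.9°; drift +3.5° → track 94.4°, groundspeed 149.4 kt
Leg 4: heading 298.2°; drift +2.8° → track 301.0°, groundspeed 92.5 kt
Leg 5: heading 344.9°; drift +13.0° → track 357.9°, groundspeed 107.5 kt
Leg 6: heading 12.3°; drift +13.9° → track 26.2°, groundspeed 121.3 kt

Leg 1: track=152.3°, groundspeed=141.1 kt
Leg 2: track=336.4°, groundspeed=99.4 kt
Leg 3: track=94.4°, groundspeed=149.4 kt
Leg 4: track=301.0°, groundspeed=92.5 kt
Leg 5: track=357.9°, groundspeed=107.5 kt
Leg 6: track=26.2°, groundspeed=121.3 kt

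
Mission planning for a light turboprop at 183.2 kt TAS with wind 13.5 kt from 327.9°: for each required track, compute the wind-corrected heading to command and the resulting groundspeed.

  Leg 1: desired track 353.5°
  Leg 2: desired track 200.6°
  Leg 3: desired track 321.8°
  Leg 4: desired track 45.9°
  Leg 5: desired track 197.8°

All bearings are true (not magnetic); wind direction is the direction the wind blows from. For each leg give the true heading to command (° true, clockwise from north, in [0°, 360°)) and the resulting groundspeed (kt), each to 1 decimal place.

Leg 1: desired track 353.5°; wind correction -1.8° → command heading 351.7°, groundspeed 170.9 kt
Leg 2: desired track 200.6°; wind correction +3.4° → command heading 204.0°, groundspeed 191.1 kt
Leg 3: desired track 321.8°; wind correction +0.4° → command heading 322.2°, groundspeed 169.8 kt
Leg 4: desired track 45.9°; wind correction -4.1° → command heading 41.8°, groundspeed 179.9 kt
Leg 5: desired track 197.8°; wind correction +3.2° → command heading 201.0°, groundspeed 191.6 kt

Leg 1: heading=351.7°, groundspeed=170.9 kt
Leg 2: heading=204.0°, groundspeed=191.1 kt
Leg 3: heading=322.2°, groundspeed=169.8 kt
Leg 4: heading=41.8°, groundspeed=179.9 kt
Leg 5: heading=201.0°, groundspeed=191.6 kt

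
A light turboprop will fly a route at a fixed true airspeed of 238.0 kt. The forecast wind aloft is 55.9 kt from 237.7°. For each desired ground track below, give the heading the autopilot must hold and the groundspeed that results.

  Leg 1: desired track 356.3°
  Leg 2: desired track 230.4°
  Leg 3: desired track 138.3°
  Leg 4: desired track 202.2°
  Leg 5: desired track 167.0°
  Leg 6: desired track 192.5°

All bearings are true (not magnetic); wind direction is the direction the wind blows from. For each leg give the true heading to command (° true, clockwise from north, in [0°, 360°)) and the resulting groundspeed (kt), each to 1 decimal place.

Leg 1: desired track 356.3°; wind correction -11.9° → command heading 344.4°, groundspeed 259.6 kt
Leg 2: desired track 230.4°; wind correction +1.7° → command heading 232.1°, groundspeed 182.4 kt
Leg 3: desired track 138.3°; wind correction +13.4° → command heading 151.7°, groundspeed 240.7 kt
Leg 4: desired track 202.2°; wind correction +7.8° → command heading 210.0°, groundspeed 190.3 kt
Leg 5: desired track 167.0°; wind correction +12.8° → command heading 179.8°, groundspeed 213.6 kt
Leg 6: desired track 192.5°; wind correction +9.6° → command heading 202.1°, groundspeed 195.3 kt

Leg 1: heading=344.4°, groundspeed=259.6 kt
Leg 2: heading=232.1°, groundspeed=182.4 kt
Leg 3: heading=151.7°, groundspeed=240.7 kt
Leg 4: heading=210.0°, groundspeed=190.3 kt
Leg 5: heading=179.8°, groundspeed=213.6 kt
Leg 6: heading=202.1°, groundspeed=195.3 kt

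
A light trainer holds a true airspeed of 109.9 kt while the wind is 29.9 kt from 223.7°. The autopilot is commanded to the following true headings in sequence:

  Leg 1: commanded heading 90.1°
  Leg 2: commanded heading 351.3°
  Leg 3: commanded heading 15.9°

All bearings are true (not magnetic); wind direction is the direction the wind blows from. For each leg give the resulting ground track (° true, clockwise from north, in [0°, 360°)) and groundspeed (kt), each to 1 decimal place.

Leg 1: heading 90.1°; drift -9.4° → track 80.7°, groundspeed 132.3 kt
Leg 2: heading 351.3°; drift +10.5° → track 1.8°, groundspeed 130.3 kt
Leg 3: heading 15.9°; drift +5.8° → track 21.7°, groundspeed 137.1 kt

Leg 1: track=80.7°, groundspeed=132.3 kt
Leg 2: track=1.8°, groundspeed=130.3 kt
Leg 3: track=21.7°, groundspeed=137.1 kt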